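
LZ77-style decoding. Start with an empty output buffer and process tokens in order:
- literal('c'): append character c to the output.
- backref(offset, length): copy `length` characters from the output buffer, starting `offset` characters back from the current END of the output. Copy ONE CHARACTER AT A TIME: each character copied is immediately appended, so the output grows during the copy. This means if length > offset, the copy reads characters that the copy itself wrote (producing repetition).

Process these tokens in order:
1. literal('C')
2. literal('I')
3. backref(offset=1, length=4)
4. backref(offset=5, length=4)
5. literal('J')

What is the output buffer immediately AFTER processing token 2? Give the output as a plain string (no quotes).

Token 1: literal('C'). Output: "C"
Token 2: literal('I'). Output: "CI"

Answer: CI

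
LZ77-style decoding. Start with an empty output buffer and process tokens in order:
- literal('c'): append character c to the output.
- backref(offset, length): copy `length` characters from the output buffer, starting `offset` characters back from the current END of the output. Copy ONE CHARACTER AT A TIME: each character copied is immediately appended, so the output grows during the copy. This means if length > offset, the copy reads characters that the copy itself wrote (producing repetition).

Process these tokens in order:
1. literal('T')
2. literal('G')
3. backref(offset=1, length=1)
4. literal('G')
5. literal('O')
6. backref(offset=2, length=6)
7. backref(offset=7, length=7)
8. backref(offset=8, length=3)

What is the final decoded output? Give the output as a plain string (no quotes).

Answer: TGGGOGOGOGOOGOGOGOOOG

Derivation:
Token 1: literal('T'). Output: "T"
Token 2: literal('G'). Output: "TG"
Token 3: backref(off=1, len=1). Copied 'G' from pos 1. Output: "TGG"
Token 4: literal('G'). Output: "TGGG"
Token 5: literal('O'). Output: "TGGGO"
Token 6: backref(off=2, len=6) (overlapping!). Copied 'GOGOGO' from pos 3. Output: "TGGGOGOGOGO"
Token 7: backref(off=7, len=7). Copied 'OGOGOGO' from pos 4. Output: "TGGGOGOGOGOOGOGOGO"
Token 8: backref(off=8, len=3). Copied 'OOG' from pos 10. Output: "TGGGOGOGOGOOGOGOGOOOG"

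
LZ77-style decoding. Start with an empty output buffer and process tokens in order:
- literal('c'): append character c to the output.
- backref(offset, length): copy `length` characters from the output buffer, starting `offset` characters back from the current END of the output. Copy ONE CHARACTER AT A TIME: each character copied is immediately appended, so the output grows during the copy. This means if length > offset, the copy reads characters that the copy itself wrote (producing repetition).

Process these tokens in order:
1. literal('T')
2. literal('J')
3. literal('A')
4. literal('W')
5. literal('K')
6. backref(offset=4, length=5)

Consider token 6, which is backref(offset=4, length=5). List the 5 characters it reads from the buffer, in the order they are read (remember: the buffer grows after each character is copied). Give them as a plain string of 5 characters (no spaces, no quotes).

Answer: JAWKJ

Derivation:
Token 1: literal('T'). Output: "T"
Token 2: literal('J'). Output: "TJ"
Token 3: literal('A'). Output: "TJA"
Token 4: literal('W'). Output: "TJAW"
Token 5: literal('K'). Output: "TJAWK"
Token 6: backref(off=4, len=5). Buffer before: "TJAWK" (len 5)
  byte 1: read out[1]='J', append. Buffer now: "TJAWKJ"
  byte 2: read out[2]='A', append. Buffer now: "TJAWKJA"
  byte 3: read out[3]='W', append. Buffer now: "TJAWKJAW"
  byte 4: read out[4]='K', append. Buffer now: "TJAWKJAWK"
  byte 5: read out[5]='J', append. Buffer now: "TJAWKJAWKJ"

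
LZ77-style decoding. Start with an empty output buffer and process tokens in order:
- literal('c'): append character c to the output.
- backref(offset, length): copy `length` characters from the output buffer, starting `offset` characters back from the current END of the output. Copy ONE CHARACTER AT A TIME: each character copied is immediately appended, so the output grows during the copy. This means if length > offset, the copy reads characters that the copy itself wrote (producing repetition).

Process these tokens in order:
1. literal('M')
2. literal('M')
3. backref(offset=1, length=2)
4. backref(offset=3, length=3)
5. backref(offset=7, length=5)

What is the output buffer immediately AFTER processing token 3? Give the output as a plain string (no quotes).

Answer: MMMM

Derivation:
Token 1: literal('M'). Output: "M"
Token 2: literal('M'). Output: "MM"
Token 3: backref(off=1, len=2) (overlapping!). Copied 'MM' from pos 1. Output: "MMMM"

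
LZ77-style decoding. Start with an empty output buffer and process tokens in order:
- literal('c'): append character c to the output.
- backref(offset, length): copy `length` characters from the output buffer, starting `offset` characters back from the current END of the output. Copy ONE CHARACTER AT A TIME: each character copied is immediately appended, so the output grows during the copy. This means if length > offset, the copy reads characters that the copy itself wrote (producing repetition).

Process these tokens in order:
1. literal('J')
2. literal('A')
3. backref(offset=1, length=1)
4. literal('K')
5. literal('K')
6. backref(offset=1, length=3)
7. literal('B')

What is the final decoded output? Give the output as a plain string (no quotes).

Answer: JAAKKKKKB

Derivation:
Token 1: literal('J'). Output: "J"
Token 2: literal('A'). Output: "JA"
Token 3: backref(off=1, len=1). Copied 'A' from pos 1. Output: "JAA"
Token 4: literal('K'). Output: "JAAK"
Token 5: literal('K'). Output: "JAAKK"
Token 6: backref(off=1, len=3) (overlapping!). Copied 'KKK' from pos 4. Output: "JAAKKKKK"
Token 7: literal('B'). Output: "JAAKKKKKB"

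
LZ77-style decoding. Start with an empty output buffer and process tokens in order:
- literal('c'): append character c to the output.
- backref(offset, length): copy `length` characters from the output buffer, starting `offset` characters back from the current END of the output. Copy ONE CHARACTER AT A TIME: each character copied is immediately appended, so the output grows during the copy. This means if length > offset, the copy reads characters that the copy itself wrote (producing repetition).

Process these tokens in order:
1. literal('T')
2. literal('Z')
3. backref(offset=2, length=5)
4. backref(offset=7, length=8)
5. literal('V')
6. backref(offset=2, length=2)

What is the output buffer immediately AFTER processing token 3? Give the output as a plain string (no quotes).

Answer: TZTZTZT

Derivation:
Token 1: literal('T'). Output: "T"
Token 2: literal('Z'). Output: "TZ"
Token 3: backref(off=2, len=5) (overlapping!). Copied 'TZTZT' from pos 0. Output: "TZTZTZT"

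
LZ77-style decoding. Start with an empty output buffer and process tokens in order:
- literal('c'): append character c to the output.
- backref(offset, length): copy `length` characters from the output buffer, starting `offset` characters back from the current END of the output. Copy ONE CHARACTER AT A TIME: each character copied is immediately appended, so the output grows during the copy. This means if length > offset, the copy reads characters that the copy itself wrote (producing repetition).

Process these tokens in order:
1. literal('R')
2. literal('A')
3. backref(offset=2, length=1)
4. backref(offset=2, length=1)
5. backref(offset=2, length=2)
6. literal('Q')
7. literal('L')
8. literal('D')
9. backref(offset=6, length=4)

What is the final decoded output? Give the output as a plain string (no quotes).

Answer: RARARAQLDARAQ

Derivation:
Token 1: literal('R'). Output: "R"
Token 2: literal('A'). Output: "RA"
Token 3: backref(off=2, len=1). Copied 'R' from pos 0. Output: "RAR"
Token 4: backref(off=2, len=1). Copied 'A' from pos 1. Output: "RARA"
Token 5: backref(off=2, len=2). Copied 'RA' from pos 2. Output: "RARARA"
Token 6: literal('Q'). Output: "RARARAQ"
Token 7: literal('L'). Output: "RARARAQL"
Token 8: literal('D'). Output: "RARARAQLD"
Token 9: backref(off=6, len=4). Copied 'ARAQ' from pos 3. Output: "RARARAQLDARAQ"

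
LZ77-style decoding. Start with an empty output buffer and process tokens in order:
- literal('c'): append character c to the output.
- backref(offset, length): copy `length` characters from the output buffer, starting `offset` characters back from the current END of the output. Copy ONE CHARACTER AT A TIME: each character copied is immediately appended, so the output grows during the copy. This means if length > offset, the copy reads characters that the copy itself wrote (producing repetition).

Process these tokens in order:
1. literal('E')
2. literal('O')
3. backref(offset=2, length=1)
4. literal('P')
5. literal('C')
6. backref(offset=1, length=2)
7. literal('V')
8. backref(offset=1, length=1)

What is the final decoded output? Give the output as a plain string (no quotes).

Token 1: literal('E'). Output: "E"
Token 2: literal('O'). Output: "EO"
Token 3: backref(off=2, len=1). Copied 'E' from pos 0. Output: "EOE"
Token 4: literal('P'). Output: "EOEP"
Token 5: literal('C'). Output: "EOEPC"
Token 6: backref(off=1, len=2) (overlapping!). Copied 'CC' from pos 4. Output: "EOEPCCC"
Token 7: literal('V'). Output: "EOEPCCCV"
Token 8: backref(off=1, len=1). Copied 'V' from pos 7. Output: "EOEPCCCVV"

Answer: EOEPCCCVV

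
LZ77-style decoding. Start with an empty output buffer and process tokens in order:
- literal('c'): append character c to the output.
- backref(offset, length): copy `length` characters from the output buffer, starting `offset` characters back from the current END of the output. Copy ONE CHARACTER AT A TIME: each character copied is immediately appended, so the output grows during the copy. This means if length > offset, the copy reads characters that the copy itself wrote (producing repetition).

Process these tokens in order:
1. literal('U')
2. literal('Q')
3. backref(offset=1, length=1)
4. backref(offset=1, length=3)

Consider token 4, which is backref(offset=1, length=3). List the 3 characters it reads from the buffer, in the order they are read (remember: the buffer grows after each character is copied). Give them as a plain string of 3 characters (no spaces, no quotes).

Token 1: literal('U'). Output: "U"
Token 2: literal('Q'). Output: "UQ"
Token 3: backref(off=1, len=1). Copied 'Q' from pos 1. Output: "UQQ"
Token 4: backref(off=1, len=3). Buffer before: "UQQ" (len 3)
  byte 1: read out[2]='Q', append. Buffer now: "UQQQ"
  byte 2: read out[3]='Q', append. Buffer now: "UQQQQ"
  byte 3: read out[4]='Q', append. Buffer now: "UQQQQQ"

Answer: QQQ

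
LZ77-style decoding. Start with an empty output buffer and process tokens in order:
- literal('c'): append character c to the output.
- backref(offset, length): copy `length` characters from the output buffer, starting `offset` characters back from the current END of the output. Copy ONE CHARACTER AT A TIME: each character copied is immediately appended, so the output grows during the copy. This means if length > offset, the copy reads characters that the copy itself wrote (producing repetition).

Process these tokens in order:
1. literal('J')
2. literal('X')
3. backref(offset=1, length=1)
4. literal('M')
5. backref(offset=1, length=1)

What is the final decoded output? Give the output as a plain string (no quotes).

Token 1: literal('J'). Output: "J"
Token 2: literal('X'). Output: "JX"
Token 3: backref(off=1, len=1). Copied 'X' from pos 1. Output: "JXX"
Token 4: literal('M'). Output: "JXXM"
Token 5: backref(off=1, len=1). Copied 'M' from pos 3. Output: "JXXMM"

Answer: JXXMM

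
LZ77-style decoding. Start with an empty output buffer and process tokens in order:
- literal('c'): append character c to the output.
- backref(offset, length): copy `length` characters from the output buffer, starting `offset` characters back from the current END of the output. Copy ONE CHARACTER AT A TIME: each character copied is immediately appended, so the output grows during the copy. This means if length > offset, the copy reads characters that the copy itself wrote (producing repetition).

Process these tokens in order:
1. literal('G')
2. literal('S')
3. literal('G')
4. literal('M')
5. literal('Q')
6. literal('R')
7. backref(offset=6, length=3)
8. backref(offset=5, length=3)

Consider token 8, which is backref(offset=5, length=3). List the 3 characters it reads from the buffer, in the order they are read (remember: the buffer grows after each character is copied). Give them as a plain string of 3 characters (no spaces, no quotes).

Token 1: literal('G'). Output: "G"
Token 2: literal('S'). Output: "GS"
Token 3: literal('G'). Output: "GSG"
Token 4: literal('M'). Output: "GSGM"
Token 5: literal('Q'). Output: "GSGMQ"
Token 6: literal('R'). Output: "GSGMQR"
Token 7: backref(off=6, len=3). Copied 'GSG' from pos 0. Output: "GSGMQRGSG"
Token 8: backref(off=5, len=3). Buffer before: "GSGMQRGSG" (len 9)
  byte 1: read out[4]='Q', append. Buffer now: "GSGMQRGSGQ"
  byte 2: read out[5]='R', append. Buffer now: "GSGMQRGSGQR"
  byte 3: read out[6]='G', append. Buffer now: "GSGMQRGSGQRG"

Answer: QRG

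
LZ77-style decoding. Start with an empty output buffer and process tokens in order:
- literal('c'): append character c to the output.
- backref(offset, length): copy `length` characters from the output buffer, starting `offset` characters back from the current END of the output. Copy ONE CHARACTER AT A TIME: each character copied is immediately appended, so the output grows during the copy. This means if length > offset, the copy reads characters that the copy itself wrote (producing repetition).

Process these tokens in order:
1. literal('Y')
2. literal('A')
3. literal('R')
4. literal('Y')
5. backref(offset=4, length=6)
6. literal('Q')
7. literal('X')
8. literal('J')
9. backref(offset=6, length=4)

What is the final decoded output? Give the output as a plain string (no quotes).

Token 1: literal('Y'). Output: "Y"
Token 2: literal('A'). Output: "YA"
Token 3: literal('R'). Output: "YAR"
Token 4: literal('Y'). Output: "YARY"
Token 5: backref(off=4, len=6) (overlapping!). Copied 'YARYYA' from pos 0. Output: "YARYYARYYA"
Token 6: literal('Q'). Output: "YARYYARYYAQ"
Token 7: literal('X'). Output: "YARYYARYYAQX"
Token 8: literal('J'). Output: "YARYYARYYAQXJ"
Token 9: backref(off=6, len=4). Copied 'YYAQ' from pos 7. Output: "YARYYARYYAQXJYYAQ"

Answer: YARYYARYYAQXJYYAQ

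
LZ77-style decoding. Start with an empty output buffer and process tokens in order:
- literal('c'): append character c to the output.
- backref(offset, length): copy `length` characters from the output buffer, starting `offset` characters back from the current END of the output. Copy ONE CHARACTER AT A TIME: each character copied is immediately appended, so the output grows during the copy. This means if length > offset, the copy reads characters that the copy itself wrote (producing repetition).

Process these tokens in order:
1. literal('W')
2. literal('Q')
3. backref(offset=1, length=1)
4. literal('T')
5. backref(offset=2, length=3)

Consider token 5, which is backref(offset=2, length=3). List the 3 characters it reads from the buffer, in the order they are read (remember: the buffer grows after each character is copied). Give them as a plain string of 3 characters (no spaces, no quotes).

Token 1: literal('W'). Output: "W"
Token 2: literal('Q'). Output: "WQ"
Token 3: backref(off=1, len=1). Copied 'Q' from pos 1. Output: "WQQ"
Token 4: literal('T'). Output: "WQQT"
Token 5: backref(off=2, len=3). Buffer before: "WQQT" (len 4)
  byte 1: read out[2]='Q', append. Buffer now: "WQQTQ"
  byte 2: read out[3]='T', append. Buffer now: "WQQTQT"
  byte 3: read out[4]='Q', append. Buffer now: "WQQTQTQ"

Answer: QTQ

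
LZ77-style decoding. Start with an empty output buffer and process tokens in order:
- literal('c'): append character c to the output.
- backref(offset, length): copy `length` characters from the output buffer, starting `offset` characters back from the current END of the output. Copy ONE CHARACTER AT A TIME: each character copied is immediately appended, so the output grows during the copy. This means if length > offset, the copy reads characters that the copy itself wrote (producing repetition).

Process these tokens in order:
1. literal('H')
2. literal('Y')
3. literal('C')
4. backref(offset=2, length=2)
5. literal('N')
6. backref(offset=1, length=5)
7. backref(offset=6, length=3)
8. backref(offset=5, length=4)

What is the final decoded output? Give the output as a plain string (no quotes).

Answer: HYCYCNNNNNNNNNNNNN

Derivation:
Token 1: literal('H'). Output: "H"
Token 2: literal('Y'). Output: "HY"
Token 3: literal('C'). Output: "HYC"
Token 4: backref(off=2, len=2). Copied 'YC' from pos 1. Output: "HYCYC"
Token 5: literal('N'). Output: "HYCYCN"
Token 6: backref(off=1, len=5) (overlapping!). Copied 'NNNNN' from pos 5. Output: "HYCYCNNNNNN"
Token 7: backref(off=6, len=3). Copied 'NNN' from pos 5. Output: "HYCYCNNNNNNNNN"
Token 8: backref(off=5, len=4). Copied 'NNNN' from pos 9. Output: "HYCYCNNNNNNNNNNNNN"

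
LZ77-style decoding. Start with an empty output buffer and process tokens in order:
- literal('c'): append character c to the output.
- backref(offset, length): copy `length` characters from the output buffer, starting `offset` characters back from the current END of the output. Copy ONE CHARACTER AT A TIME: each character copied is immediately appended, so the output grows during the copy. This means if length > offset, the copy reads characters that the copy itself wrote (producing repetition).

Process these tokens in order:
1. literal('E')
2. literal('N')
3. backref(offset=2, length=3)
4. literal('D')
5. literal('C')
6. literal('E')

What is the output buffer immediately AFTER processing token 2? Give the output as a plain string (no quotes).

Token 1: literal('E'). Output: "E"
Token 2: literal('N'). Output: "EN"

Answer: EN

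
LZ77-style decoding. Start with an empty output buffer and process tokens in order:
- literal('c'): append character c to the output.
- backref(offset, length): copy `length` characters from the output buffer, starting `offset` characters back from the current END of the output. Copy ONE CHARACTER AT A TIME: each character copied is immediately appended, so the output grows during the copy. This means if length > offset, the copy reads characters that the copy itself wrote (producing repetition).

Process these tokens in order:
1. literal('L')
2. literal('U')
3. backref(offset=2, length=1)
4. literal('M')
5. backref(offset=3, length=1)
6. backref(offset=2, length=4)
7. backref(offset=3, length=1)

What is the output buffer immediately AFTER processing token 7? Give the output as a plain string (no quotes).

Token 1: literal('L'). Output: "L"
Token 2: literal('U'). Output: "LU"
Token 3: backref(off=2, len=1). Copied 'L' from pos 0. Output: "LUL"
Token 4: literal('M'). Output: "LULM"
Token 5: backref(off=3, len=1). Copied 'U' from pos 1. Output: "LULMU"
Token 6: backref(off=2, len=4) (overlapping!). Copied 'MUMU' from pos 3. Output: "LULMUMUMU"
Token 7: backref(off=3, len=1). Copied 'U' from pos 6. Output: "LULMUMUMUU"

Answer: LULMUMUMUU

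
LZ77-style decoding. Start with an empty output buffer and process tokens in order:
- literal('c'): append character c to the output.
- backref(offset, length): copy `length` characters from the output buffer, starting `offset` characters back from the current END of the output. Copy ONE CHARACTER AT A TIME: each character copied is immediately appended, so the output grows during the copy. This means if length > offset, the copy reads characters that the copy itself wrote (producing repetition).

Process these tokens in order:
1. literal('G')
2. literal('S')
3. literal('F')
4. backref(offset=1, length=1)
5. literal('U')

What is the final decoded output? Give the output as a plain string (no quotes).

Token 1: literal('G'). Output: "G"
Token 2: literal('S'). Output: "GS"
Token 3: literal('F'). Output: "GSF"
Token 4: backref(off=1, len=1). Copied 'F' from pos 2. Output: "GSFF"
Token 5: literal('U'). Output: "GSFFU"

Answer: GSFFU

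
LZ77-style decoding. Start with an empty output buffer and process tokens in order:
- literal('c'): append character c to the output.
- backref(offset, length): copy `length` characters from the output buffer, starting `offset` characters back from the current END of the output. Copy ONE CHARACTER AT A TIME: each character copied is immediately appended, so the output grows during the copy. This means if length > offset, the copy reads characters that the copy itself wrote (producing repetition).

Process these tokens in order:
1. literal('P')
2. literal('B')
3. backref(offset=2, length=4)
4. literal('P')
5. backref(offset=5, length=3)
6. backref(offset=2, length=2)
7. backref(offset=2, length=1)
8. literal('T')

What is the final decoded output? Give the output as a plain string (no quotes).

Answer: PBPBPBPPBPBPBT

Derivation:
Token 1: literal('P'). Output: "P"
Token 2: literal('B'). Output: "PB"
Token 3: backref(off=2, len=4) (overlapping!). Copied 'PBPB' from pos 0. Output: "PBPBPB"
Token 4: literal('P'). Output: "PBPBPBP"
Token 5: backref(off=5, len=3). Copied 'PBP' from pos 2. Output: "PBPBPBPPBP"
Token 6: backref(off=2, len=2). Copied 'BP' from pos 8. Output: "PBPBPBPPBPBP"
Token 7: backref(off=2, len=1). Copied 'B' from pos 10. Output: "PBPBPBPPBPBPB"
Token 8: literal('T'). Output: "PBPBPBPPBPBPBT"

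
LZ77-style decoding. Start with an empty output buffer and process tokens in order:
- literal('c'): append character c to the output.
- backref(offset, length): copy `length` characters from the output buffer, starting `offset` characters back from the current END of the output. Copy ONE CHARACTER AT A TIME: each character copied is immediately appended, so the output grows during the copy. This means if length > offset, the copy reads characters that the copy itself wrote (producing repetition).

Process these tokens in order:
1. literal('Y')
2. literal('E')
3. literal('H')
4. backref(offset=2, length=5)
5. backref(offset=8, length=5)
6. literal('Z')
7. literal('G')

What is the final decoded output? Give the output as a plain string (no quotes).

Token 1: literal('Y'). Output: "Y"
Token 2: literal('E'). Output: "YE"
Token 3: literal('H'). Output: "YEH"
Token 4: backref(off=2, len=5) (overlapping!). Copied 'EHEHE' from pos 1. Output: "YEHEHEHE"
Token 5: backref(off=8, len=5). Copied 'YEHEH' from pos 0. Output: "YEHEHEHEYEHEH"
Token 6: literal('Z'). Output: "YEHEHEHEYEHEHZ"
Token 7: literal('G'). Output: "YEHEHEHEYEHEHZG"

Answer: YEHEHEHEYEHEHZG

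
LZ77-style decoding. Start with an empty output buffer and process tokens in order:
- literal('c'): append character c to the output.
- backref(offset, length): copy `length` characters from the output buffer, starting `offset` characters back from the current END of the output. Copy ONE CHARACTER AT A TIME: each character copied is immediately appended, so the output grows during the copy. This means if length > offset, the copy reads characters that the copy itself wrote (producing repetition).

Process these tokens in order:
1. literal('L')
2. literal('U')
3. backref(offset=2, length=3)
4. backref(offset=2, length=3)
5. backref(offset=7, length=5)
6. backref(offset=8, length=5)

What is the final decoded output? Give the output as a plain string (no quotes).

Answer: LULULULUULULUULUUL

Derivation:
Token 1: literal('L'). Output: "L"
Token 2: literal('U'). Output: "LU"
Token 3: backref(off=2, len=3) (overlapping!). Copied 'LUL' from pos 0. Output: "LULUL"
Token 4: backref(off=2, len=3) (overlapping!). Copied 'ULU' from pos 3. Output: "LULULULU"
Token 5: backref(off=7, len=5). Copied 'ULULU' from pos 1. Output: "LULULULUULULU"
Token 6: backref(off=8, len=5). Copied 'ULUUL' from pos 5. Output: "LULULULUULULUULUUL"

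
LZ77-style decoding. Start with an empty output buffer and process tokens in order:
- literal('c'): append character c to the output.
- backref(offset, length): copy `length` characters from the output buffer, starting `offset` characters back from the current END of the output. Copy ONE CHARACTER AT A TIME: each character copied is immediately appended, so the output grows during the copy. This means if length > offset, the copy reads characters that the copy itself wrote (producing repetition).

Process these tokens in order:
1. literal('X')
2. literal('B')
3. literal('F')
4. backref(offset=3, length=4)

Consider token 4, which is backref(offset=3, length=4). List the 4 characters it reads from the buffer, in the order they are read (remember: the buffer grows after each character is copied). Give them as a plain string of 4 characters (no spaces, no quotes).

Token 1: literal('X'). Output: "X"
Token 2: literal('B'). Output: "XB"
Token 3: literal('F'). Output: "XBF"
Token 4: backref(off=3, len=4). Buffer before: "XBF" (len 3)
  byte 1: read out[0]='X', append. Buffer now: "XBFX"
  byte 2: read out[1]='B', append. Buffer now: "XBFXB"
  byte 3: read out[2]='F', append. Buffer now: "XBFXBF"
  byte 4: read out[3]='X', append. Buffer now: "XBFXBFX"

Answer: XBFX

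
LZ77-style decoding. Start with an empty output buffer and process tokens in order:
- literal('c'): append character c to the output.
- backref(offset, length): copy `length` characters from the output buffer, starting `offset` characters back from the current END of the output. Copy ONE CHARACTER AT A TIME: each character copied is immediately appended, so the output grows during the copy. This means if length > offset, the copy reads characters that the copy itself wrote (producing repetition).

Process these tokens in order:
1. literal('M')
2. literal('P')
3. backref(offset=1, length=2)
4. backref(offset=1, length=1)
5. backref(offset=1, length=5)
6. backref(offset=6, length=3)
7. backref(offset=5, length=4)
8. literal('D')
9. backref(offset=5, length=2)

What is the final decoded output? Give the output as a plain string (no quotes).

Token 1: literal('M'). Output: "M"
Token 2: literal('P'). Output: "MP"
Token 3: backref(off=1, len=2) (overlapping!). Copied 'PP' from pos 1. Output: "MPPP"
Token 4: backref(off=1, len=1). Copied 'P' from pos 3. Output: "MPPPP"
Token 5: backref(off=1, len=5) (overlapping!). Copied 'PPPPP' from pos 4. Output: "MPPPPPPPPP"
Token 6: backref(off=6, len=3). Copied 'PPP' from pos 4. Output: "MPPPPPPPPPPPP"
Token 7: backref(off=5, len=4). Copied 'PPPP' from pos 8. Output: "MPPPPPPPPPPPPPPPP"
Token 8: literal('D'). Output: "MPPPPPPPPPPPPPPPPD"
Token 9: backref(off=5, len=2). Copied 'PP' from pos 13. Output: "MPPPPPPPPPPPPPPPPDPP"

Answer: MPPPPPPPPPPPPPPPPDPP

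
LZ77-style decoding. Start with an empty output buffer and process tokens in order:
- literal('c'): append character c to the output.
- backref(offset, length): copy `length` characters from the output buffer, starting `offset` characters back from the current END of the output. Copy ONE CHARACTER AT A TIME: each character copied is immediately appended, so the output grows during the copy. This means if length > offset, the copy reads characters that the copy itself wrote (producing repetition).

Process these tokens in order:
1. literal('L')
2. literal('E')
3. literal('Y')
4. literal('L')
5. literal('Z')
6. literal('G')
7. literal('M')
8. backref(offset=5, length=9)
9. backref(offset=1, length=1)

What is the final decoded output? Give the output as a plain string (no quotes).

Token 1: literal('L'). Output: "L"
Token 2: literal('E'). Output: "LE"
Token 3: literal('Y'). Output: "LEY"
Token 4: literal('L'). Output: "LEYL"
Token 5: literal('Z'). Output: "LEYLZ"
Token 6: literal('G'). Output: "LEYLZG"
Token 7: literal('M'). Output: "LEYLZGM"
Token 8: backref(off=5, len=9) (overlapping!). Copied 'YLZGMYLZG' from pos 2. Output: "LEYLZGMYLZGMYLZG"
Token 9: backref(off=1, len=1). Copied 'G' from pos 15. Output: "LEYLZGMYLZGMYLZGG"

Answer: LEYLZGMYLZGMYLZGG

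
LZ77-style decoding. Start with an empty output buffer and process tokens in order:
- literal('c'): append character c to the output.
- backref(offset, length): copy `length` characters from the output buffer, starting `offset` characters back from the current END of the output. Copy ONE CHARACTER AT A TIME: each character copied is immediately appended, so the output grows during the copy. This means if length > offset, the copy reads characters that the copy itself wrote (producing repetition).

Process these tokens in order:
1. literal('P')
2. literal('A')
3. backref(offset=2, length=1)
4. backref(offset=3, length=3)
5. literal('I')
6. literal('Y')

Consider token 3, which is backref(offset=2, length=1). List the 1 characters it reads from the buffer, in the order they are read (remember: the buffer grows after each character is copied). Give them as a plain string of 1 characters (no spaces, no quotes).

Answer: P

Derivation:
Token 1: literal('P'). Output: "P"
Token 2: literal('A'). Output: "PA"
Token 3: backref(off=2, len=1). Buffer before: "PA" (len 2)
  byte 1: read out[0]='P', append. Buffer now: "PAP"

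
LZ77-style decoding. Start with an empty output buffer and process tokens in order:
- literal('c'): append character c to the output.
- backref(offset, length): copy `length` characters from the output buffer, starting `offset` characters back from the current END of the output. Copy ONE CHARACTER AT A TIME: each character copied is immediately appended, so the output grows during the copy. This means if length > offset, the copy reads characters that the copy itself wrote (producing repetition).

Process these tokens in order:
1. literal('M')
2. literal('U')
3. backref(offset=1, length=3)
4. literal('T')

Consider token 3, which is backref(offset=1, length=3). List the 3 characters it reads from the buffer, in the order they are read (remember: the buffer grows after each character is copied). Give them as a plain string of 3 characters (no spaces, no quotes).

Token 1: literal('M'). Output: "M"
Token 2: literal('U'). Output: "MU"
Token 3: backref(off=1, len=3). Buffer before: "MU" (len 2)
  byte 1: read out[1]='U', append. Buffer now: "MUU"
  byte 2: read out[2]='U', append. Buffer now: "MUUU"
  byte 3: read out[3]='U', append. Buffer now: "MUUUU"

Answer: UUU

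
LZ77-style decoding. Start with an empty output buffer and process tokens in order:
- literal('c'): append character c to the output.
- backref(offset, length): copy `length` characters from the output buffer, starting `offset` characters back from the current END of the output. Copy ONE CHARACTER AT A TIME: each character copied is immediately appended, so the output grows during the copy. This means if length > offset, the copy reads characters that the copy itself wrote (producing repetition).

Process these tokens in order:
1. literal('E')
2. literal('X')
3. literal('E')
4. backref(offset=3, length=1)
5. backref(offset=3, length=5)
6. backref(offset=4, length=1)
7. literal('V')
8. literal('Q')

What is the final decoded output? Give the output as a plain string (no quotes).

Answer: EXEEXEEXEEVQ

Derivation:
Token 1: literal('E'). Output: "E"
Token 2: literal('X'). Output: "EX"
Token 3: literal('E'). Output: "EXE"
Token 4: backref(off=3, len=1). Copied 'E' from pos 0. Output: "EXEE"
Token 5: backref(off=3, len=5) (overlapping!). Copied 'XEEXE' from pos 1. Output: "EXEEXEEXE"
Token 6: backref(off=4, len=1). Copied 'E' from pos 5. Output: "EXEEXEEXEE"
Token 7: literal('V'). Output: "EXEEXEEXEEV"
Token 8: literal('Q'). Output: "EXEEXEEXEEVQ"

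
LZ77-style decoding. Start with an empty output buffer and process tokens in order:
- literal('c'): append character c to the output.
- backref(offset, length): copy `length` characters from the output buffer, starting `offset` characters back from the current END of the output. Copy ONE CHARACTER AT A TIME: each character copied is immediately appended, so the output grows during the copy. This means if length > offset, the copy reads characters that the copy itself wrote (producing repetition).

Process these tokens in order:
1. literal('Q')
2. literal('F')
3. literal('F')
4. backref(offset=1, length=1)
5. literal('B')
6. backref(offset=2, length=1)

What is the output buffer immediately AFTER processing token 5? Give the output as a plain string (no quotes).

Answer: QFFFB

Derivation:
Token 1: literal('Q'). Output: "Q"
Token 2: literal('F'). Output: "QF"
Token 3: literal('F'). Output: "QFF"
Token 4: backref(off=1, len=1). Copied 'F' from pos 2. Output: "QFFF"
Token 5: literal('B'). Output: "QFFFB"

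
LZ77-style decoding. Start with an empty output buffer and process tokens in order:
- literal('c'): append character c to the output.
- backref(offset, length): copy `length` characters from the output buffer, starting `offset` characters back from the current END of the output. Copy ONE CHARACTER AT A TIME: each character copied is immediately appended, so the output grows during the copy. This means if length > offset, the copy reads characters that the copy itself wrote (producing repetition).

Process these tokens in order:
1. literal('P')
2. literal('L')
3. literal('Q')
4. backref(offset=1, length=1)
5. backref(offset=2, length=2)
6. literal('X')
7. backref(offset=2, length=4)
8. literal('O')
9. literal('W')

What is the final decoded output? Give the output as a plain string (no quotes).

Answer: PLQQQQXQXQXOW

Derivation:
Token 1: literal('P'). Output: "P"
Token 2: literal('L'). Output: "PL"
Token 3: literal('Q'). Output: "PLQ"
Token 4: backref(off=1, len=1). Copied 'Q' from pos 2. Output: "PLQQ"
Token 5: backref(off=2, len=2). Copied 'QQ' from pos 2. Output: "PLQQQQ"
Token 6: literal('X'). Output: "PLQQQQX"
Token 7: backref(off=2, len=4) (overlapping!). Copied 'QXQX' from pos 5. Output: "PLQQQQXQXQX"
Token 8: literal('O'). Output: "PLQQQQXQXQXO"
Token 9: literal('W'). Output: "PLQQQQXQXQXOW"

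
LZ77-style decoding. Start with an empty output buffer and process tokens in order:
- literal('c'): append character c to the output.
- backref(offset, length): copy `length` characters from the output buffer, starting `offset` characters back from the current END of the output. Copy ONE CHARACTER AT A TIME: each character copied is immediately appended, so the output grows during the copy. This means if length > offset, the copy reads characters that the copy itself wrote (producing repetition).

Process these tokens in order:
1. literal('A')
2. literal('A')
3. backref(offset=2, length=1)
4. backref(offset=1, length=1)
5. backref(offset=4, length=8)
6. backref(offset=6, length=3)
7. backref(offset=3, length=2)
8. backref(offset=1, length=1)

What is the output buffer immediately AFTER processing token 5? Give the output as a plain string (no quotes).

Answer: AAAAAAAAAAAA

Derivation:
Token 1: literal('A'). Output: "A"
Token 2: literal('A'). Output: "AA"
Token 3: backref(off=2, len=1). Copied 'A' from pos 0. Output: "AAA"
Token 4: backref(off=1, len=1). Copied 'A' from pos 2. Output: "AAAA"
Token 5: backref(off=4, len=8) (overlapping!). Copied 'AAAAAAAA' from pos 0. Output: "AAAAAAAAAAAA"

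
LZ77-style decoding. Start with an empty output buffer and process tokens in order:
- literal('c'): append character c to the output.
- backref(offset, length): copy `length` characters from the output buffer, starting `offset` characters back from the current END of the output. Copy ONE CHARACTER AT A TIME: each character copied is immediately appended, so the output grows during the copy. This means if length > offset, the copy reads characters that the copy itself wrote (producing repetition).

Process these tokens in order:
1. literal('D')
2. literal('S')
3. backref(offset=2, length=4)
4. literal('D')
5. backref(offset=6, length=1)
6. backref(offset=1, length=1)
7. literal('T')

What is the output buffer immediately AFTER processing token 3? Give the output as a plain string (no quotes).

Answer: DSDSDS

Derivation:
Token 1: literal('D'). Output: "D"
Token 2: literal('S'). Output: "DS"
Token 3: backref(off=2, len=4) (overlapping!). Copied 'DSDS' from pos 0. Output: "DSDSDS"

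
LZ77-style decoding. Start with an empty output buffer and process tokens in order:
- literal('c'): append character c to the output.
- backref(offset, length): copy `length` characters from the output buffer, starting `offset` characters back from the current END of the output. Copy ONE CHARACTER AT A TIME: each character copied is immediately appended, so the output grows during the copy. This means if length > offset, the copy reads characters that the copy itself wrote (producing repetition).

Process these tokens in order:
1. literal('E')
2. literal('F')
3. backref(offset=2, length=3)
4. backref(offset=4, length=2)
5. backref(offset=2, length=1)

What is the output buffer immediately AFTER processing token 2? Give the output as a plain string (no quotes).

Answer: EF

Derivation:
Token 1: literal('E'). Output: "E"
Token 2: literal('F'). Output: "EF"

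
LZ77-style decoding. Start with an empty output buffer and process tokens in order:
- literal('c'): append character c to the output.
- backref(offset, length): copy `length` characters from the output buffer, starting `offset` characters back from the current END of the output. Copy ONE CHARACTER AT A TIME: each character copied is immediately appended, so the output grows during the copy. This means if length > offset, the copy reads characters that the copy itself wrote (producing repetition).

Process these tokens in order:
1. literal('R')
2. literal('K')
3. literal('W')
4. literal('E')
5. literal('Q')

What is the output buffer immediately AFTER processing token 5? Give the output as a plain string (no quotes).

Token 1: literal('R'). Output: "R"
Token 2: literal('K'). Output: "RK"
Token 3: literal('W'). Output: "RKW"
Token 4: literal('E'). Output: "RKWE"
Token 5: literal('Q'). Output: "RKWEQ"

Answer: RKWEQ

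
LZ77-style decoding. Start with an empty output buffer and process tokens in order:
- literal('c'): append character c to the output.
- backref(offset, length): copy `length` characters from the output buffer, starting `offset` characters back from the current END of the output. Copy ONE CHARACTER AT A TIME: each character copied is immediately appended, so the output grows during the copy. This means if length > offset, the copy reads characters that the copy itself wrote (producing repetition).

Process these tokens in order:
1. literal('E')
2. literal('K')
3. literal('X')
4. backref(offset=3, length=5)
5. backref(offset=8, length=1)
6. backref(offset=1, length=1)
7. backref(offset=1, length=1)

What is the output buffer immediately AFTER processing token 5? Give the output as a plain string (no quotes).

Answer: EKXEKXEKE

Derivation:
Token 1: literal('E'). Output: "E"
Token 2: literal('K'). Output: "EK"
Token 3: literal('X'). Output: "EKX"
Token 4: backref(off=3, len=5) (overlapping!). Copied 'EKXEK' from pos 0. Output: "EKXEKXEK"
Token 5: backref(off=8, len=1). Copied 'E' from pos 0. Output: "EKXEKXEKE"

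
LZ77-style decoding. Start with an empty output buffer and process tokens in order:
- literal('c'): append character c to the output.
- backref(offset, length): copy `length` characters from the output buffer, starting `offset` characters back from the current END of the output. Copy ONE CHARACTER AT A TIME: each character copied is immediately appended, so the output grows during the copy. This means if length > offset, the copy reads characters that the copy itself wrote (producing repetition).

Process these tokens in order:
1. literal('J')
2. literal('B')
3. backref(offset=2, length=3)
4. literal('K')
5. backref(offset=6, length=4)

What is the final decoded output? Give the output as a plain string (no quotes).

Answer: JBJBJKJBJB

Derivation:
Token 1: literal('J'). Output: "J"
Token 2: literal('B'). Output: "JB"
Token 3: backref(off=2, len=3) (overlapping!). Copied 'JBJ' from pos 0. Output: "JBJBJ"
Token 4: literal('K'). Output: "JBJBJK"
Token 5: backref(off=6, len=4). Copied 'JBJB' from pos 0. Output: "JBJBJKJBJB"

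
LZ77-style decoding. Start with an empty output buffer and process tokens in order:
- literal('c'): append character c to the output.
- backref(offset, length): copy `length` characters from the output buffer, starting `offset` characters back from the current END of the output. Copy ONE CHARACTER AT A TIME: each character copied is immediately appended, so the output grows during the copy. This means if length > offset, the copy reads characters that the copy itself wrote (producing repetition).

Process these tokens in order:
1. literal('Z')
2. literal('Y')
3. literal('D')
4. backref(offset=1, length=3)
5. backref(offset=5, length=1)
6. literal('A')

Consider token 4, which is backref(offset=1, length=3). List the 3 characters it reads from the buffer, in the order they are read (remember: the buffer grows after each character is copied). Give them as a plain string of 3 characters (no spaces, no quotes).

Token 1: literal('Z'). Output: "Z"
Token 2: literal('Y'). Output: "ZY"
Token 3: literal('D'). Output: "ZYD"
Token 4: backref(off=1, len=3). Buffer before: "ZYD" (len 3)
  byte 1: read out[2]='D', append. Buffer now: "ZYDD"
  byte 2: read out[3]='D', append. Buffer now: "ZYDDD"
  byte 3: read out[4]='D', append. Buffer now: "ZYDDDD"

Answer: DDD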